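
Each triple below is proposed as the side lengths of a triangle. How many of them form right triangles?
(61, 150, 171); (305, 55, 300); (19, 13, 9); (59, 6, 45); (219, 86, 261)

(61,150,171): 61²+150² = 26221 < 29241 = 171² → obtuse
(305,55,300): 55²+300² = 93025 = 305² → right
(19,13,9): 9²+13² = 250 < 361 = 19² → obtuse
(59,6,45): 6+45 ≤ 59, not a triangle
(219,86,261): 86²+219² = 55357 < 68121 = 261² → obtuse
1 of the 5 is right.

1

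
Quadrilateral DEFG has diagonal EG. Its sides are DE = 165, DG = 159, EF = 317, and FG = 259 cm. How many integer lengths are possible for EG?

265

From triangle DEG: 6 < EG < 324.
From triangle FEG: 58 < EG < 576.
Intersection: 58 < EG < 324, so integers 59 through 323: 265 values.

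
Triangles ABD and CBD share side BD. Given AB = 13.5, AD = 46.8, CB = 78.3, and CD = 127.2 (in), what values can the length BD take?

From triangle ABD: |13.5 − 46.8| < BD < 13.5 + 46.8, i.e. 33.3 < BD < 60.3.
From triangle CBD: 48.9 < BD < 205.5.
Both must hold, so BD lies in the intersection.

48.9 < BD < 60.3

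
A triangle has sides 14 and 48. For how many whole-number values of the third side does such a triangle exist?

The third side lies in the open interval (34, 62).
Integers from 35 to 61 inclusive: 61 − 35 + 1 = 27.

27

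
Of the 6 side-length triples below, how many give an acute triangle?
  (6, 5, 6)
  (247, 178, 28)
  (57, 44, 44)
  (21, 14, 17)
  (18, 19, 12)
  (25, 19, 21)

5

(6,5,6): 5²+6² = 61 > 36 = 6² → acute
(247,178,28): 28+178 ≤ 247, not a triangle
(57,44,44): 44²+44² = 3872 > 3249 = 57² → acute
(21,14,17): 14²+17² = 485 > 441 = 21² → acute
(18,19,12): 12²+18² = 468 > 361 = 19² → acute
(25,19,21): 19²+21² = 802 > 625 = 25² → acute
5 of the 6 are acute.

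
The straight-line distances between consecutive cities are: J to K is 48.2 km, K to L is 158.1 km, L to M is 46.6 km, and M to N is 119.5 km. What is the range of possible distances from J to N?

0 ≤ JN ≤ 372.4 km

The maximum is all hops collinear in one direction: 48.2 + 158.1 + 46.6 + 119.5 = 372.4.
The longest hop is 158.1; the others sum to 214.3. Since 158.1 ≤ 214.3, the path can fold back on itself completely, so the minimum distance is 0.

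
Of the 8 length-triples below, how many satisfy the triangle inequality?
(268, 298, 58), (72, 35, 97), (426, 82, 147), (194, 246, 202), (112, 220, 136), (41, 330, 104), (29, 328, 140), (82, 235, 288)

(58,268,298): 58+268 > 298 → valid
(35,72,97): 35+72 > 97 → valid
(82,147,426): 82+147 ≤ 426 → not valid
(194,202,246): 194+202 > 246 → valid
(112,136,220): 112+136 > 220 → valid
(41,104,330): 41+104 ≤ 330 → not valid
(29,140,328): 29+140 ≤ 328 → not valid
(82,235,288): 82+235 > 288 → valid
5 of the 8 triples form a triangle.

5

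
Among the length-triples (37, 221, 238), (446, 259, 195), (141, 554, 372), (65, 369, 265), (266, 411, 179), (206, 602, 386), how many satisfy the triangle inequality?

(37,221,238): 37+221 > 238 → valid
(195,259,446): 195+259 > 446 → valid
(141,372,554): 141+372 ≤ 554 → not valid
(65,265,369): 65+265 ≤ 369 → not valid
(179,266,411): 179+266 > 411 → valid
(206,386,602): 206+386 ≤ 602 → not valid
3 of the 6 triples form a triangle.

3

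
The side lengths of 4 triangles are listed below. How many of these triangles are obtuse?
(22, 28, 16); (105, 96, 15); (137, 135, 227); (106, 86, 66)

3

(22,28,16): 16²+22² = 740 < 784 = 28² → obtuse
(105,96,15): 15²+96² = 9441 < 11025 = 105² → obtuse
(137,135,227): 135²+137² = 36994 < 51529 = 227² → obtuse
(106,86,66): 66²+86² = 11752 > 11236 = 106² → acute
3 of the 4 are obtuse.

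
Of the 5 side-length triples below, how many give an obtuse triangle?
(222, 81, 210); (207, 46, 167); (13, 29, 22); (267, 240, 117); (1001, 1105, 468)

2

(222,81,210): 81²+210² = 50661 > 49284 = 222² → acute
(207,46,167): 46²+167² = 30005 < 42849 = 207² → obtuse
(13,29,22): 13²+22² = 653 < 841 = 29² → obtuse
(267,240,117): 117²+240² = 71289 = 267² → right
(1001,1105,468): 468²+1001² = 1221025 = 1105² → right
2 of the 5 are obtuse.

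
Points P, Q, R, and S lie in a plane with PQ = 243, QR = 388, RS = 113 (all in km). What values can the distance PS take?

32 ≤ PS ≤ 744 km

The maximum is all hops collinear in one direction: 243 + 388 + 113 = 744.
The longest hop is 388; the others sum to 356. Folding the others back against it leaves at least 388 − 356 = 32.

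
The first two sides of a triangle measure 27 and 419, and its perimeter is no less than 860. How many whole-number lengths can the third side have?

32

Triangle inequality: 392 < x < 446. Perimeter ≥ 860 gives x ≥ 860 − 27 − 419 = 414.
So 414 ≤ x < 446; integers 414 through 445: 32 values.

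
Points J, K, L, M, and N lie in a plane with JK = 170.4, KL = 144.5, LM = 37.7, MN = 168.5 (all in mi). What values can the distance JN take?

0 ≤ JN ≤ 521.1 mi

The maximum is all hops collinear in one direction: 170.4 + 144.5 + 37.7 + 168.5 = 521.1.
The longest hop is 170.4; the others sum to 350.7. Since 170.4 ≤ 350.7, the path can fold back on itself completely, so the minimum distance is 0.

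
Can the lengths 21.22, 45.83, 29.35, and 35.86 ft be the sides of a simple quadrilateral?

A quadrilateral exists iff every side is shorter than the sum of the others — equivalently, the longest side is less than the sum of the rest.
Longest side 45.83 < 86.43 (sum of the remaining 3), so yes.

Yes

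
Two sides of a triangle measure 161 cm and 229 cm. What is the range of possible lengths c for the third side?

By the triangle inequality, c must be less than 161 + 229 = 390 and greater than |161 − 229| = 68.

68 < c < 390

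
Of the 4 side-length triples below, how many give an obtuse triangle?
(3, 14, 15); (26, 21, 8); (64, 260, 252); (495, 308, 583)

(3,14,15): 3²+14² = 205 < 225 = 15² → obtuse
(26,21,8): 8²+21² = 505 < 676 = 26² → obtuse
(64,260,252): 64²+252² = 67600 = 260² → right
(495,308,583): 308²+495² = 339889 = 583² → right
2 of the 4 are obtuse.

2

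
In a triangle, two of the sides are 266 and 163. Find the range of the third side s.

By the triangle inequality, s must be less than 266 + 163 = 429 and greater than |266 − 163| = 103.

103 < s < 429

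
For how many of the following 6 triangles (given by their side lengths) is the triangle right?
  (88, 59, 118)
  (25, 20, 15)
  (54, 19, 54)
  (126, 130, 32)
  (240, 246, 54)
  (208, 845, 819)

(88,59,118): 59²+88² = 11225 < 13924 = 118² → obtuse
(25,20,15): 15²+20² = 625 = 25² → right
(54,19,54): 19²+54² = 3277 > 2916 = 54² → acute
(126,130,32): 32²+126² = 16900 = 130² → right
(240,246,54): 54²+240² = 60516 = 246² → right
(208,845,819): 208²+819² = 714025 = 845² → right
4 of the 6 are right.

4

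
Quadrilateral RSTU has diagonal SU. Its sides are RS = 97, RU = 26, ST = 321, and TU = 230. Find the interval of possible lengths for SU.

From triangle RSU: |97 − 26| < SU < 97 + 26, i.e. 71 < SU < 123.
From triangle TSU: 91 < SU < 551.
Both must hold, so SU lies in the intersection.

91 < SU < 123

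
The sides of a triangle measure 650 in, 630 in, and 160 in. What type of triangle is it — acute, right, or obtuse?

right

Compare the square of the longest side to the sum of squares of the other two: 160² + 630² = 422500 = 650².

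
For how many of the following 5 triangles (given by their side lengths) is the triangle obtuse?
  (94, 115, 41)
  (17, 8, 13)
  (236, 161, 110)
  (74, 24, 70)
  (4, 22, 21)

(94,115,41): 41²+94² = 10517 < 13225 = 115² → obtuse
(17,8,13): 8²+13² = 233 < 289 = 17² → obtuse
(236,161,110): 110²+161² = 38021 < 55696 = 236² → obtuse
(74,24,70): 24²+70² = 5476 = 74² → right
(4,22,21): 4²+21² = 457 < 484 = 22² → obtuse
4 of the 5 are obtuse.

4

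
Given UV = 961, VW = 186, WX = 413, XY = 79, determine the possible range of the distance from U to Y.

283 ≤ UY ≤ 1639

The maximum is all hops collinear in one direction: 961 + 186 + 413 + 79 = 1639.
The longest hop is 961; the others sum to 678. Folding the others back against it leaves at least 961 − 678 = 283.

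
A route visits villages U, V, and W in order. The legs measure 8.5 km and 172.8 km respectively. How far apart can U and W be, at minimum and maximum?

By the triangle inequality, |8.5 − 172.8| ≤ UW ≤ 8.5 + 172.8.

164.3 ≤ UW ≤ 181.3 km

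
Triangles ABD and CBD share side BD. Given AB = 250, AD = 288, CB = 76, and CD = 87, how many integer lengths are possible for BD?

124

From triangle ABD: 38 < BD < 538.
From triangle CBD: 11 < BD < 163.
Intersection: 38 < BD < 163, so integers 39 through 162: 124 values.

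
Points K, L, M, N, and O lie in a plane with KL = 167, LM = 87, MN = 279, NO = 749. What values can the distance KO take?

216 ≤ KO ≤ 1282

The maximum is all hops collinear in one direction: 167 + 87 + 279 + 749 = 1282.
The longest hop is 749; the others sum to 533. Folding the others back against it leaves at least 749 − 533 = 216.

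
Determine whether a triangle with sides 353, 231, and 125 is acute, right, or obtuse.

Compare the square of the longest side to the sum of squares of the other two: 125² + 231² = 68986 < 124609 = 353².

obtuse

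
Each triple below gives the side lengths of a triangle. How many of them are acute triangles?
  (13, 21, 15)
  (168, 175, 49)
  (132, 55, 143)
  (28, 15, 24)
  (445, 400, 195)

(13,21,15): 13²+15² = 394 < 441 = 21² → obtuse
(168,175,49): 49²+168² = 30625 = 175² → right
(132,55,143): 55²+132² = 20449 = 143² → right
(28,15,24): 15²+24² = 801 > 784 = 28² → acute
(445,400,195): 195²+400² = 198025 = 445² → right
1 of the 5 is acute.

1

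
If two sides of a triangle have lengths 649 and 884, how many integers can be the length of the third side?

1297

The third side lies in the open interval (235, 1533).
Integers from 236 to 1532 inclusive: 1532 − 236 + 1 = 1297.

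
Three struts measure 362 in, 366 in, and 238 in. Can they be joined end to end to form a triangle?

The longest side is 366, and the other two sum to 600.
Since 600 > 366, the triangle inequality holds.

Yes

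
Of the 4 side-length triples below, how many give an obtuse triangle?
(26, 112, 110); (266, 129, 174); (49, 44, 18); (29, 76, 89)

(26,112,110): 26²+110² = 12776 > 12544 = 112² → acute
(266,129,174): 129²+174² = 46917 < 70756 = 266² → obtuse
(49,44,18): 18²+44² = 2260 < 2401 = 49² → obtuse
(29,76,89): 29²+76² = 6617 < 7921 = 89² → obtuse
3 of the 4 are obtuse.

3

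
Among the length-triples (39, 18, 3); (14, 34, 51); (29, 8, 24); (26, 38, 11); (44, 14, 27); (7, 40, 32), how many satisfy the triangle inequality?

(3,18,39): 3+18 ≤ 39 → not valid
(14,34,51): 14+34 ≤ 51 → not valid
(8,24,29): 8+24 > 29 → valid
(11,26,38): 11+26 ≤ 38 → not valid
(14,27,44): 14+27 ≤ 44 → not valid
(7,32,40): 7+32 ≤ 40 → not valid
1 of the 6 triples forms a triangle.

1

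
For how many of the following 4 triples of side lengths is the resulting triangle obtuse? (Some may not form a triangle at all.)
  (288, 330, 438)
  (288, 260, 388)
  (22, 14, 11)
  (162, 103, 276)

(288,330,438): 288²+330² = 191844 = 438² → right
(288,260,388): 260²+288² = 150544 = 388² → right
(22,14,11): 11²+14² = 317 < 484 = 22² → obtuse
(162,103,276): 103+162 ≤ 276, not a triangle
1 of the 4 is obtuse.

1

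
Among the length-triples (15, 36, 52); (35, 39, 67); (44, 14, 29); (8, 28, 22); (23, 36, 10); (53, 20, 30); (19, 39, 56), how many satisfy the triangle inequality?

3

(15,36,52): 15+36 ≤ 52 → not valid
(35,39,67): 35+39 > 67 → valid
(14,29,44): 14+29 ≤ 44 → not valid
(8,22,28): 8+22 > 28 → valid
(10,23,36): 10+23 ≤ 36 → not valid
(20,30,53): 20+30 ≤ 53 → not valid
(19,39,56): 19+39 > 56 → valid
3 of the 7 triples form a triangle.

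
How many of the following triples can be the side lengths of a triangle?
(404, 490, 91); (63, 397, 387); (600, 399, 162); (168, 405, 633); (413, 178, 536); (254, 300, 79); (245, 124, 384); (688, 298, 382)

(91,404,490): 91+404 > 490 → valid
(63,387,397): 63+387 > 397 → valid
(162,399,600): 162+399 ≤ 600 → not valid
(168,405,633): 168+405 ≤ 633 → not valid
(178,413,536): 178+413 > 536 → valid
(79,254,300): 79+254 > 300 → valid
(124,245,384): 124+245 ≤ 384 → not valid
(298,382,688): 298+382 ≤ 688 → not valid
4 of the 8 triples form a triangle.

4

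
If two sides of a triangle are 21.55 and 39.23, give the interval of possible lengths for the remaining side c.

By the triangle inequality, c must be less than 21.55 + 39.23 = 60.78 and greater than |21.55 − 39.23| = 17.68.

17.68 < c < 60.78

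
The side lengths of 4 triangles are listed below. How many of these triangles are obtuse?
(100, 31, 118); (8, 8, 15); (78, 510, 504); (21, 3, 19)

3

(100,31,118): 31²+100² = 10961 < 13924 = 118² → obtuse
(8,8,15): 8²+8² = 128 < 225 = 15² → obtuse
(78,510,504): 78²+504² = 260100 = 510² → right
(21,3,19): 3²+19² = 370 < 441 = 21² → obtuse
3 of the 4 are obtuse.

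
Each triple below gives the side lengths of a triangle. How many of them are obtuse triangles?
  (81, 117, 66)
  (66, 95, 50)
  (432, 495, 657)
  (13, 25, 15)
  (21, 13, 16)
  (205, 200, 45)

4

(81,117,66): 66²+81² = 10917 < 13689 = 117² → obtuse
(66,95,50): 50²+66² = 6856 < 9025 = 95² → obtuse
(432,495,657): 432²+495² = 431649 = 657² → right
(13,25,15): 13²+15² = 394 < 625 = 25² → obtuse
(21,13,16): 13²+16² = 425 < 441 = 21² → obtuse
(205,200,45): 45²+200² = 42025 = 205² → right
4 of the 6 are obtuse.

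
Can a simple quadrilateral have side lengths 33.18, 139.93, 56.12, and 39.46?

No

For a quadrilateral, each side must be shorter than the sum of the others.
Here the longest side is 139.93, but the remaining 3 sides sum to only 128.76.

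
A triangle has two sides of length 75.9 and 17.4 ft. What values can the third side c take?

58.5 < c < 93.3

By the triangle inequality, c must be less than 75.9 + 17.4 = 93.3 and greater than |75.9 − 17.4| = 58.5.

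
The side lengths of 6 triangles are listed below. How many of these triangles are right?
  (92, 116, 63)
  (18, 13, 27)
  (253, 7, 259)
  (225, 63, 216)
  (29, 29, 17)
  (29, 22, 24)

1

(92,116,63): 63²+92² = 12433 < 13456 = 116² → obtuse
(18,13,27): 13²+18² = 493 < 729 = 27² → obtuse
(253,7,259): 7²+253² = 64058 < 67081 = 259² → obtuse
(225,63,216): 63²+216² = 50625 = 225² → right
(29,29,17): 17²+29² = 1130 > 841 = 29² → acute
(29,22,24): 22²+24² = 1060 > 841 = 29² → acute
1 of the 6 is right.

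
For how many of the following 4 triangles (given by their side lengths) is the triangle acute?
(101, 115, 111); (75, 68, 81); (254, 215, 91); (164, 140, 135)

(101,115,111): 101²+111² = 22522 > 13225 = 115² → acute
(75,68,81): 68²+75² = 10249 > 6561 = 81² → acute
(254,215,91): 91²+215² = 54506 < 64516 = 254² → obtuse
(164,140,135): 135²+140² = 37825 > 26896 = 164² → acute
3 of the 4 are acute.

3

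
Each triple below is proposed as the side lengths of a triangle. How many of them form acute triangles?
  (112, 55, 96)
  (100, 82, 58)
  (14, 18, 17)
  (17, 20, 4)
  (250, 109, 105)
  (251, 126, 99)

(112,55,96): 55²+96² = 12241 < 12544 = 112² → obtuse
(100,82,58): 58²+82² = 10088 > 10000 = 100² → acute
(14,18,17): 14²+17² = 485 > 324 = 18² → acute
(17,20,4): 4²+17² = 305 < 400 = 20² → obtuse
(250,109,105): 105+109 ≤ 250, not a triangle
(251,126,99): 99+126 ≤ 251, not a triangle
2 of the 6 are acute.

2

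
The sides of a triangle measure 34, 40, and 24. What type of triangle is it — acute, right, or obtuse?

acute

Compare the square of the longest side to the sum of squares of the other two: 24² + 34² = 1732 > 1600 = 40².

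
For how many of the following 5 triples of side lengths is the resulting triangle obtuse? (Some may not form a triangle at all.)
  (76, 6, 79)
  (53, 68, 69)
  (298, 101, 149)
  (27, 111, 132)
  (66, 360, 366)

2

(76,6,79): 6²+76² = 5812 < 6241 = 79² → obtuse
(53,68,69): 53²+68² = 7433 > 4761 = 69² → acute
(298,101,149): 101+149 ≤ 298, not a triangle
(27,111,132): 27²+111² = 13050 < 17424 = 132² → obtuse
(66,360,366): 66²+360² = 133956 = 366² → right
2 of the 5 are obtuse.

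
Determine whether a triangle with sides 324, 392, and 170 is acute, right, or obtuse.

Compare the square of the longest side to the sum of squares of the other two: 170² + 324² = 133876 < 153664 = 392².

obtuse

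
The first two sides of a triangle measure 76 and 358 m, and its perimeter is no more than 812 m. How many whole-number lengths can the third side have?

96

Triangle inequality: 282 < x < 434. Perimeter ≤ 812 gives x ≤ 812 − 76 − 358 = 378.
So 282 < x ≤ 378; integers 283 through 378: 96 values.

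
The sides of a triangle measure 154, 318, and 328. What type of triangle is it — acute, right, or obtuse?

acute

Compare the square of the longest side to the sum of squares of the other two: 154² + 318² = 124840 > 107584 = 328².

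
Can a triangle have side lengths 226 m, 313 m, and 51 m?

No

The longest side is 313, but the other two sum to only 277.
277 < 313, so the triangle inequality fails.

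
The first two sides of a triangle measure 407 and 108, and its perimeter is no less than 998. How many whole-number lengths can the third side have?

32

Triangle inequality: 299 < x < 515. Perimeter ≥ 998 gives x ≥ 998 − 407 − 108 = 483.
So 483 ≤ x < 515; integers 483 through 514: 32 values.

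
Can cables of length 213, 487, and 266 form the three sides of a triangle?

The longest side is 487, but the other two sum to only 479.
479 < 487, so the triangle inequality fails.

No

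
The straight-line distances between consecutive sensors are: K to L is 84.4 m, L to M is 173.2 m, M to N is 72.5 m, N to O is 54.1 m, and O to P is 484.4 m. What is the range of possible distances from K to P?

100.2 ≤ KP ≤ 868.6 m

The maximum is all hops collinear in one direction: 84.4 + 173.2 + 72.5 + 54.1 + 484.4 = 868.6.
The longest hop is 484.4; the others sum to 384.2. Folding the others back against it leaves at least 484.4 − 384.2 = 100.2.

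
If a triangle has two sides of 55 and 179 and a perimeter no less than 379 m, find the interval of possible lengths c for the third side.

145 ≤ c < 234 m

Triangle inequality alone gives 124 < c < 234.
The perimeter condition gives c ≥ 379 − 55 − 179 = 145.
Intersecting the two: 145 ≤ c < 234.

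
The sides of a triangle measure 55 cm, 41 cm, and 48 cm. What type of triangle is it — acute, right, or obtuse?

acute

Compare the square of the longest side to the sum of squares of the other two: 41² + 48² = 3985 > 3025 = 55².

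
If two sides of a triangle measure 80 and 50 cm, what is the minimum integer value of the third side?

31

The third side must be strictly greater than |80 − 50| = 30.
The smallest integer above 30 is 31.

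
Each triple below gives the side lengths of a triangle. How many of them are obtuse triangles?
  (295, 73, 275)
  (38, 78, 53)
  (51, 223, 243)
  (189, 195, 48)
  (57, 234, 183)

(295,73,275): 73²+275² = 80954 < 87025 = 295² → obtuse
(38,78,53): 38²+53² = 4253 < 6084 = 78² → obtuse
(51,223,243): 51²+223² = 52330 < 59049 = 243² → obtuse
(189,195,48): 48²+189² = 38025 = 195² → right
(57,234,183): 57²+183² = 36738 < 54756 = 234² → obtuse
4 of the 5 are obtuse.

4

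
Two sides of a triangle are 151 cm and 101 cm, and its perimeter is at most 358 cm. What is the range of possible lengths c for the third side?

50 < c ≤ 106 cm

Triangle inequality alone gives 50 < c < 252.
The perimeter condition gives c ≤ 358 − 151 − 101 = 106.
Intersecting the two: 50 < c ≤ 106.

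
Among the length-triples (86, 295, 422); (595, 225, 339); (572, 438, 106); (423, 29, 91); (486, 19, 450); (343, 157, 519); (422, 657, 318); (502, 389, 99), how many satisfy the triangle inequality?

1

(86,295,422): 86+295 ≤ 422 → not valid
(225,339,595): 225+339 ≤ 595 → not valid
(106,438,572): 106+438 ≤ 572 → not valid
(29,91,423): 29+91 ≤ 423 → not valid
(19,450,486): 19+450 ≤ 486 → not valid
(157,343,519): 157+343 ≤ 519 → not valid
(318,422,657): 318+422 > 657 → valid
(99,389,502): 99+389 ≤ 502 → not valid
1 of the 8 triples forms a triangle.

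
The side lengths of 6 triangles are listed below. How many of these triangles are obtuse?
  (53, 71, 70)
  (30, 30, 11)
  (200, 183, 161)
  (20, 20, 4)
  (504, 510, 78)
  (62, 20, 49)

1

(53,71,70): 53²+70² = 7709 > 5041 = 71² → acute
(30,30,11): 11²+30² = 1021 > 900 = 30² → acute
(200,183,161): 161²+183² = 59410 > 40000 = 200² → acute
(20,20,4): 4²+20² = 416 > 400 = 20² → acute
(504,510,78): 78²+504² = 260100 = 510² → right
(62,20,49): 20²+49² = 2801 < 3844 = 62² → obtuse
1 of the 6 is obtuse.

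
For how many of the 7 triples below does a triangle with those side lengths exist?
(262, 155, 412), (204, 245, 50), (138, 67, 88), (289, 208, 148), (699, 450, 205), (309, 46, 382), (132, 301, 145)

(155,262,412): 155+262 > 412 → valid
(50,204,245): 50+204 > 245 → valid
(67,88,138): 67+88 > 138 → valid
(148,208,289): 148+208 > 289 → valid
(205,450,699): 205+450 ≤ 699 → not valid
(46,309,382): 46+309 ≤ 382 → not valid
(132,145,301): 132+145 ≤ 301 → not valid
4 of the 7 triples form a triangle.

4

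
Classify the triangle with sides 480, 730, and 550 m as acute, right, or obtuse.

Compare the square of the longest side to the sum of squares of the other two: 480² + 550² = 532900 = 730².

right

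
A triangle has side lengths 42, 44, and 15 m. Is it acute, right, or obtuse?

Compare the square of the longest side to the sum of squares of the other two: 15² + 42² = 1989 > 1936 = 44².

acute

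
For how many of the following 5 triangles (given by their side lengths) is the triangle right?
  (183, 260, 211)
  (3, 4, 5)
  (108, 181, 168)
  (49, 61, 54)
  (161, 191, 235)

1

(183,260,211): 183²+211² = 78010 > 67600 = 260² → acute
(3,4,5): 3²+4² = 25 = 5² → right
(108,181,168): 108²+168² = 39888 > 32761 = 181² → acute
(49,61,54): 49²+54² = 5317 > 3721 = 61² → acute
(161,191,235): 161²+191² = 62402 > 55225 = 235² → acute
1 of the 5 is right.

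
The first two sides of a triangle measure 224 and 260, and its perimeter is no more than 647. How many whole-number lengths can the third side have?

127

Triangle inequality: 36 < x < 484. Perimeter ≤ 647 gives x ≤ 647 − 224 − 260 = 163.
So 36 < x ≤ 163; integers 37 through 163: 127 values.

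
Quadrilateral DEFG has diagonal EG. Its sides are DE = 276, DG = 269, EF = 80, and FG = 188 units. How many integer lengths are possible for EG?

From triangle DEG: 7 < EG < 545.
From triangle FEG: 108 < EG < 268.
Intersection: 108 < EG < 268, so integers 109 through 267: 159 values.

159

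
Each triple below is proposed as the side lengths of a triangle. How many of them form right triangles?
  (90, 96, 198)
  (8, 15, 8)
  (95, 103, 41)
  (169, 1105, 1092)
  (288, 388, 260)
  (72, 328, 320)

(90,96,198): 90+96 ≤ 198, not a triangle
(8,15,8): 8²+8² = 128 < 225 = 15² → obtuse
(95,103,41): 41²+95² = 10706 > 10609 = 103² → acute
(169,1105,1092): 169²+1092² = 1221025 = 1105² → right
(288,388,260): 260²+288² = 150544 = 388² → right
(72,328,320): 72²+320² = 107584 = 328² → right
3 of the 6 are right.

3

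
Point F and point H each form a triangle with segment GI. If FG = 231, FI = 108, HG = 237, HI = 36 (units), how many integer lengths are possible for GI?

From triangle FGI: 123 < GI < 339.
From triangle HGI: 201 < GI < 273.
Intersection: 201 < GI < 273, so integers 202 through 272: 71 values.

71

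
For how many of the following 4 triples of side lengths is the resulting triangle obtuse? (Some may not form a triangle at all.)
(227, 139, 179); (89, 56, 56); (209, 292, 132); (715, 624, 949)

(227,139,179): 139²+179² = 51362 < 51529 = 227² → obtuse
(89,56,56): 56²+56² = 6272 < 7921 = 89² → obtuse
(209,292,132): 132²+209² = 61105 < 85264 = 292² → obtuse
(715,624,949): 624²+715² = 900601 = 949² → right
3 of the 4 are obtuse.

3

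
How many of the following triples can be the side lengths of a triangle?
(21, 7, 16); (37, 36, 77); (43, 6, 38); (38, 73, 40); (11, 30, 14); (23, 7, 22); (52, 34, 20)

(7,16,21): 7+16 > 21 → valid
(36,37,77): 36+37 ≤ 77 → not valid
(6,38,43): 6+38 > 43 → valid
(38,40,73): 38+40 > 73 → valid
(11,14,30): 11+14 ≤ 30 → not valid
(7,22,23): 7+22 > 23 → valid
(20,34,52): 20+34 > 52 → valid
5 of the 7 triples form a triangle.

5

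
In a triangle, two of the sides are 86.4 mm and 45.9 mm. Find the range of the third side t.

40.5 < t < 132.3 (mm)

By the triangle inequality, t must be less than 86.4 + 45.9 = 132.3 and greater than |86.4 − 45.9| = 40.5.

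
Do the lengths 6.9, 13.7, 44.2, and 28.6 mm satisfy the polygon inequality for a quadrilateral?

Yes

A quadrilateral exists iff every side is shorter than the sum of the others — equivalently, the longest side is less than the sum of the rest.
Longest side 44.2 < 49.2 (sum of the remaining 3), so yes.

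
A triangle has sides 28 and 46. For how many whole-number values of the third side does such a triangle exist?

55

The third side lies in the open interval (18, 74).
Integers from 19 to 73 inclusive: 73 − 19 + 1 = 55.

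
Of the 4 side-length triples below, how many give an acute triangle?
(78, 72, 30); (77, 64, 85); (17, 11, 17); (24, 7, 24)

3

(78,72,30): 30²+72² = 6084 = 78² → right
(77,64,85): 64²+77² = 10025 > 7225 = 85² → acute
(17,11,17): 11²+17² = 410 > 289 = 17² → acute
(24,7,24): 7²+24² = 625 > 576 = 24² → acute
3 of the 4 are acute.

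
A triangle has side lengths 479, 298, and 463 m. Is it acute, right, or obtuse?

acute

Compare the square of the longest side to the sum of squares of the other two: 298² + 463² = 303173 > 229441 = 479².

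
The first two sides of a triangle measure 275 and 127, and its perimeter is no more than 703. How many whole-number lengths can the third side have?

Triangle inequality: 148 < x < 402. Perimeter ≤ 703 gives x ≤ 703 − 275 − 127 = 301.
So 148 < x ≤ 301; integers 149 through 301: 153 values.

153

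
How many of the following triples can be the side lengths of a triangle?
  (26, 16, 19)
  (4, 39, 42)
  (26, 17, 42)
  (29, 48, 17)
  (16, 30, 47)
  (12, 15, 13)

(16,19,26): 16+19 > 26 → valid
(4,39,42): 4+39 > 42 → valid
(17,26,42): 17+26 > 42 → valid
(17,29,48): 17+29 ≤ 48 → not valid
(16,30,47): 16+30 ≤ 47 → not valid
(12,13,15): 12+13 > 15 → valid
4 of the 6 triples form a triangle.

4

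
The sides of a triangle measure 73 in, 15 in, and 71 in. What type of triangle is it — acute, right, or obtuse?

Compare the square of the longest side to the sum of squares of the other two: 15² + 71² = 5266 < 5329 = 73².

obtuse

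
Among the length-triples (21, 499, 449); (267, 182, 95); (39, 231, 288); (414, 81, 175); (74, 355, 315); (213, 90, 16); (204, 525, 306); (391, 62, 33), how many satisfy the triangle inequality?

2

(21,449,499): 21+449 ≤ 499 → not valid
(95,182,267): 95+182 > 267 → valid
(39,231,288): 39+231 ≤ 288 → not valid
(81,175,414): 81+175 ≤ 414 → not valid
(74,315,355): 74+315 > 355 → valid
(16,90,213): 16+90 ≤ 213 → not valid
(204,306,525): 204+306 ≤ 525 → not valid
(33,62,391): 33+62 ≤ 391 → not valid
2 of the 8 triples form a triangle.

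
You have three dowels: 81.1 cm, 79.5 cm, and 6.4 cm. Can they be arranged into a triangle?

Yes

The longest side is 81.1, and the other two sum to 85.9.
Since 85.9 > 81.1, the triangle inequality holds.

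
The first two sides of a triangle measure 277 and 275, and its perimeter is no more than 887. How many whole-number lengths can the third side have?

333

Triangle inequality: 2 < x < 552. Perimeter ≤ 887 gives x ≤ 887 − 277 − 275 = 335.
So 2 < x ≤ 335; integers 3 through 335: 333 values.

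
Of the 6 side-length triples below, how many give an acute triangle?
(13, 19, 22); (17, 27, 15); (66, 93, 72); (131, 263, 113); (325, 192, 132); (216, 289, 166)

(13,19,22): 13²+19² = 530 > 484 = 22² → acute
(17,27,15): 15²+17² = 514 < 729 = 27² → obtuse
(66,93,72): 66²+72² = 9540 > 8649 = 93² → acute
(131,263,113): 113+131 ≤ 263, not a triangle
(325,192,132): 132+192 ≤ 325, not a triangle
(216,289,166): 166²+216² = 74212 < 83521 = 289² → obtuse
2 of the 6 are acute.

2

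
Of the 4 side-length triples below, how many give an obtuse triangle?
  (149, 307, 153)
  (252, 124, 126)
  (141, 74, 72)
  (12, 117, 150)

1

(149,307,153): 149+153 ≤ 307, not a triangle
(252,124,126): 124+126 ≤ 252, not a triangle
(141,74,72): 72²+74² = 10660 < 19881 = 141² → obtuse
(12,117,150): 12+117 ≤ 150, not a triangle
1 of the 4 is obtuse.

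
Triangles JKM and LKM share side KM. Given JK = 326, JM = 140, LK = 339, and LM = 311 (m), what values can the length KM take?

186 < KM < 466

From triangle JKM: |326 − 140| < KM < 326 + 140, i.e. 186 < KM < 466.
From triangle LKM: 28 < KM < 650.
Both must hold, so KM lies in the intersection.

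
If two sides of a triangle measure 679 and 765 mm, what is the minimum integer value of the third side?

87

The third side must be strictly greater than |679 − 765| = 86.
The smallest integer above 86 is 87.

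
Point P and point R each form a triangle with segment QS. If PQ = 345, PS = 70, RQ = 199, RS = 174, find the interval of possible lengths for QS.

275 < QS < 373

From triangle PQS: |345 − 70| < QS < 345 + 70, i.e. 275 < QS < 415.
From triangle RQS: 25 < QS < 373.
Both must hold, so QS lies in the intersection.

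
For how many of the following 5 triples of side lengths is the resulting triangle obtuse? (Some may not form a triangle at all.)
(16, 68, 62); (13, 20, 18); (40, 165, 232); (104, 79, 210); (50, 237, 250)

(16,68,62): 16²+62² = 4100 < 4624 = 68² → obtuse
(13,20,18): 13²+18² = 493 > 400 = 20² → acute
(40,165,232): 40+165 ≤ 232, not a triangle
(104,79,210): 79+104 ≤ 210, not a triangle
(50,237,250): 50²+237² = 58669 < 62500 = 250² → obtuse
2 of the 5 are obtuse.

2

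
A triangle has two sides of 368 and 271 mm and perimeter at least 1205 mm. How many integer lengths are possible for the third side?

73

Triangle inequality: 97 < x < 639. Perimeter ≥ 1205 gives x ≥ 1205 − 368 − 271 = 566.
So 566 ≤ x < 639; integers 566 through 638: 73 values.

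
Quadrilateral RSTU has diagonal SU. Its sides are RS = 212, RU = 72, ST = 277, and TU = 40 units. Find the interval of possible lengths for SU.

From triangle RSU: |212 − 72| < SU < 212 + 72, i.e. 140 < SU < 284.
From triangle TSU: 237 < SU < 317.
Both must hold, so SU lies in the intersection.

237 < SU < 284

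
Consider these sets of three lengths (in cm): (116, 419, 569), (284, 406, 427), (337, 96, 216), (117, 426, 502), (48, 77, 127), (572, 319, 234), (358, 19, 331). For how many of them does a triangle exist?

(116,419,569): 116+419 ≤ 569 → not valid
(284,406,427): 284+406 > 427 → valid
(96,216,337): 96+216 ≤ 337 → not valid
(117,426,502): 117+426 > 502 → valid
(48,77,127): 48+77 ≤ 127 → not valid
(234,319,572): 234+319 ≤ 572 → not valid
(19,331,358): 19+331 ≤ 358 → not valid
2 of the 7 triples form a triangle.

2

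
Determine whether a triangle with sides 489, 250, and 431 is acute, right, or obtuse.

Compare the square of the longest side to the sum of squares of the other two: 250² + 431² = 248261 > 239121 = 489².

acute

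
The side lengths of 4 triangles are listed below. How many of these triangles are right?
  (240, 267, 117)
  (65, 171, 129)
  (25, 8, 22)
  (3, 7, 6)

(240,267,117): 117²+240² = 71289 = 267² → right
(65,171,129): 65²+129² = 20866 < 29241 = 171² → obtuse
(25,8,22): 8²+22² = 548 < 625 = 25² → obtuse
(3,7,6): 3²+6² = 45 < 49 = 7² → obtuse
1 of the 4 is right.

1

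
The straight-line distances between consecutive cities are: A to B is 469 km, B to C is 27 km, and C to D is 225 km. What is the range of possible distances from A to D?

The maximum is all hops collinear in one direction: 469 + 27 + 225 = 721.
The longest hop is 469; the others sum to 252. Folding the others back against it leaves at least 469 − 252 = 217.

217 ≤ AD ≤ 721 km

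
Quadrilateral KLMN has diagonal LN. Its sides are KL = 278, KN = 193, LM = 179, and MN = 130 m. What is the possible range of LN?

85 < LN < 309

From triangle KLN: |278 − 193| < LN < 278 + 193, i.e. 85 < LN < 471.
From triangle MLN: 49 < LN < 309.
Both must hold, so LN lies in the intersection.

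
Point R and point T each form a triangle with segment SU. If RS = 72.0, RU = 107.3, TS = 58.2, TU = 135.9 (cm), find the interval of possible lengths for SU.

From triangle RSU: |72.0 − 107.3| < SU < 72.0 + 107.3, i.e. 35.3 < SU < 179.3.
From triangle TSU: 77.7 < SU < 194.1.
Both must hold, so SU lies in the intersection.

77.7 < SU < 179.3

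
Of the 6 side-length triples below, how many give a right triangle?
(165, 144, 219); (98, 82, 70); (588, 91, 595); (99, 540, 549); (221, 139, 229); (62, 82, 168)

3

(165,144,219): 144²+165² = 47961 = 219² → right
(98,82,70): 70²+82² = 11624 > 9604 = 98² → acute
(588,91,595): 91²+588² = 354025 = 595² → right
(99,540,549): 99²+540² = 301401 = 549² → right
(221,139,229): 139²+221² = 68162 > 52441 = 229² → acute
(62,82,168): 62+82 ≤ 168, not a triangle
3 of the 6 are right.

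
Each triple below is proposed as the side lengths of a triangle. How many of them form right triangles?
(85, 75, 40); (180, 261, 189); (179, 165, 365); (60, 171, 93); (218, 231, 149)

2

(85,75,40): 40²+75² = 7225 = 85² → right
(180,261,189): 180²+189² = 68121 = 261² → right
(179,165,365): 165+179 ≤ 365, not a triangle
(60,171,93): 60+93 ≤ 171, not a triangle
(218,231,149): 149²+218² = 69725 > 53361 = 231² → acute
2 of the 5 are right.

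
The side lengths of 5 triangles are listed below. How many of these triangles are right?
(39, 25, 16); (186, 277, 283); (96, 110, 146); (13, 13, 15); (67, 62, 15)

1

(39,25,16): 16²+25² = 881 < 1521 = 39² → obtuse
(186,277,283): 186²+277² = 111325 > 80089 = 283² → acute
(96,110,146): 96²+110² = 21316 = 146² → right
(13,13,15): 13²+13² = 338 > 225 = 15² → acute
(67,62,15): 15²+62² = 4069 < 4489 = 67² → obtuse
1 of the 5 is right.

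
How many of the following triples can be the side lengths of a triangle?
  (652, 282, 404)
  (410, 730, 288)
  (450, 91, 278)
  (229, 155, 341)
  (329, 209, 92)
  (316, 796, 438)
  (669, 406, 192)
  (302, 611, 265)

2

(282,404,652): 282+404 > 652 → valid
(288,410,730): 288+410 ≤ 730 → not valid
(91,278,450): 91+278 ≤ 450 → not valid
(155,229,341): 155+229 > 341 → valid
(92,209,329): 92+209 ≤ 329 → not valid
(316,438,796): 316+438 ≤ 796 → not valid
(192,406,669): 192+406 ≤ 669 → not valid
(265,302,611): 265+302 ≤ 611 → not valid
2 of the 8 triples form a triangle.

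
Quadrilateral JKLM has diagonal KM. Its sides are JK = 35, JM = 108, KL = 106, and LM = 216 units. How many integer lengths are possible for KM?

From triangle JKM: 73 < KM < 143.
From triangle LKM: 110 < KM < 322.
Intersection: 110 < KM < 143, so integers 111 through 142: 32 values.

32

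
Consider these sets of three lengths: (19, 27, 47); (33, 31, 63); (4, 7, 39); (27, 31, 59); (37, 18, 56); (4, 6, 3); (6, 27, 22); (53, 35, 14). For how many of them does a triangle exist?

3

(19,27,47): 19+27 ≤ 47 → not valid
(31,33,63): 31+33 > 63 → valid
(4,7,39): 4+7 ≤ 39 → not valid
(27,31,59): 27+31 ≤ 59 → not valid
(18,37,56): 18+37 ≤ 56 → not valid
(3,4,6): 3+4 > 6 → valid
(6,22,27): 6+22 > 27 → valid
(14,35,53): 14+35 ≤ 53 → not valid
3 of the 8 triples form a triangle.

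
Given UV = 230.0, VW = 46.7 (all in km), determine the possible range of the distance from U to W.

By the triangle inequality, |230.0 − 46.7| ≤ UW ≤ 230.0 + 46.7.

183.3 ≤ UW ≤ 276.7 km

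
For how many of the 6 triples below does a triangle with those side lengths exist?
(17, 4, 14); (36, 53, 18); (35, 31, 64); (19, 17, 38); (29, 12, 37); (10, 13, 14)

5

(4,14,17): 4+14 > 17 → valid
(18,36,53): 18+36 > 53 → valid
(31,35,64): 31+35 > 64 → valid
(17,19,38): 17+19 ≤ 38 → not valid
(12,29,37): 12+29 > 37 → valid
(10,13,14): 10+13 > 14 → valid
5 of the 6 triples form a triangle.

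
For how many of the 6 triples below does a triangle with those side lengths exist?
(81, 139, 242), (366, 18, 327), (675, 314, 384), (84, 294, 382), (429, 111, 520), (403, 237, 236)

(81,139,242): 81+139 ≤ 242 → not valid
(18,327,366): 18+327 ≤ 366 → not valid
(314,384,675): 314+384 > 675 → valid
(84,294,382): 84+294 ≤ 382 → not valid
(111,429,520): 111+429 > 520 → valid
(236,237,403): 236+237 > 403 → valid
3 of the 6 triples form a triangle.

3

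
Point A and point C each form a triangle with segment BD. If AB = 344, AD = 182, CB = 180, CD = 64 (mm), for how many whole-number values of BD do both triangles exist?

81

From triangle ABD: 162 < BD < 526.
From triangle CBD: 116 < BD < 244.
Intersection: 162 < BD < 244, so integers 163 through 243: 81 values.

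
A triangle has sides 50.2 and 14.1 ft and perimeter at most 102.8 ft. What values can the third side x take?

Triangle inequality alone gives 36.1 < x < 64.3.
The perimeter condition gives x ≤ 102.8 − 50.2 − 14.1 = 38.5.
Intersecting the two: 36.1 < x ≤ 38.5.

36.1 < x ≤ 38.5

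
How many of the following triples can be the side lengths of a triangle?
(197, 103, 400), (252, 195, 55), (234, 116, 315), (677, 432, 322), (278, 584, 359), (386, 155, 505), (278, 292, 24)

5

(103,197,400): 103+197 ≤ 400 → not valid
(55,195,252): 55+195 ≤ 252 → not valid
(116,234,315): 116+234 > 315 → valid
(322,432,677): 322+432 > 677 → valid
(278,359,584): 278+359 > 584 → valid
(155,386,505): 155+386 > 505 → valid
(24,278,292): 24+278 > 292 → valid
5 of the 7 triples form a triangle.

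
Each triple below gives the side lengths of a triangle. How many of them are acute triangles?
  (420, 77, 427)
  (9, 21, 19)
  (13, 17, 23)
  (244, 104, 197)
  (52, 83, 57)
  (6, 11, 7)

(420,77,427): 77²+420² = 182329 = 427² → right
(9,21,19): 9²+19² = 442 > 441 = 21² → acute
(13,17,23): 13²+17² = 458 < 529 = 23² → obtuse
(244,104,197): 104²+197² = 49625 < 59536 = 244² → obtuse
(52,83,57): 52²+57² = 5953 < 6889 = 83² → obtuse
(6,11,7): 6²+7² = 85 < 121 = 11² → obtuse
1 of the 6 is acute.

1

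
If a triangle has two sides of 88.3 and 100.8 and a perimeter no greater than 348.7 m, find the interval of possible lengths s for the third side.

Triangle inequality alone gives 12.5 < s < 189.1.
The perimeter condition gives s ≤ 348.7 − 88.3 − 100.8 = 159.6.
Intersecting the two: 12.5 < s ≤ 159.6.

12.5 < s ≤ 159.6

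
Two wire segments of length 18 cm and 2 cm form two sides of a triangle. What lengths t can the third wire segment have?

16 < t < 20 (cm)

By the triangle inequality, t must be less than 18 + 2 = 20 and greater than |18 − 2| = 16.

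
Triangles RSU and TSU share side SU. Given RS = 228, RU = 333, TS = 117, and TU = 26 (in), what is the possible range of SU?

105 < SU < 143

From triangle RSU: |228 − 333| < SU < 228 + 333, i.e. 105 < SU < 561.
From triangle TSU: 91 < SU < 143.
Both must hold, so SU lies in the intersection.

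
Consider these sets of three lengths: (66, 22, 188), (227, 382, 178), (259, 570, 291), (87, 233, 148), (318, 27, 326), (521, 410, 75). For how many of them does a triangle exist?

3

(22,66,188): 22+66 ≤ 188 → not valid
(178,227,382): 178+227 > 382 → valid
(259,291,570): 259+291 ≤ 570 → not valid
(87,148,233): 87+148 > 233 → valid
(27,318,326): 27+318 > 326 → valid
(75,410,521): 75+410 ≤ 521 → not valid
3 of the 6 triples form a triangle.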